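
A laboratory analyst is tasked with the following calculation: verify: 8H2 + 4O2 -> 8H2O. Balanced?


Equation: 8H2 + 4O2 -> 8H2O
Check atoms: H: 16=16, O: 8=8
Balanced

Yes, balanced


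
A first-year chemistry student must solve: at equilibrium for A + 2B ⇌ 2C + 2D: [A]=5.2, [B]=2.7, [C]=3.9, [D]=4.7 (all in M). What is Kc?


Kc = [C]^2[D]^2/([A][B]^2)
= (3.9^2 × 4.7^2)/(5.2^1 × 2.7^2)
= 335.9889/37.908
= 8.863

8.863


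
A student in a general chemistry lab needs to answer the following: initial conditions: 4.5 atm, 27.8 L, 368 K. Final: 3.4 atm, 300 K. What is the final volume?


P1V1/T1 = P2V2/T2
V2 = P1V1T2/(T1P2)
= 4.5×27.8×300/(368×3.4)
= 29.995 L

29.995 L


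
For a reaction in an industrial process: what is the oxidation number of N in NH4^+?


x + 4(+1) = +1, so x = -3
Oxidation number: -3

-3


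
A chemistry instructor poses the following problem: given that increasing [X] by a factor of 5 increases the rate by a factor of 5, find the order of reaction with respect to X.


rate ∝ [X]^n
5^n = 5 → n = 1
Order in X: 1

1


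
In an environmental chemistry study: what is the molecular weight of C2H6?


M(C2H6) = 2×12.01 + 6×1.008
= 24.02 + 6.05
= 30.07 g/mol

30.07 g/mol


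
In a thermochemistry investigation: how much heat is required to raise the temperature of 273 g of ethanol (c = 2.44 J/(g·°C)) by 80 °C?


q = mcΔT = 273 × 2.44 × 80
= 53289.60 J

53289.60 J


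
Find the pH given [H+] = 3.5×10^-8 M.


pH = -log10([H+]) = -log10(3.5×10^-8)
= 8 - log10(3.5)
= 8 - 0.54
= 7.46

7.46


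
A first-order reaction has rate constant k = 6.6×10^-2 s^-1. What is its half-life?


t½ = ln2/k = 0.693147/(6.6×10^-2 s^-1)
= 10.50 s

10.50 s


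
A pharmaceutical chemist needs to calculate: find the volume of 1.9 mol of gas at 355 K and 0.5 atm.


PV = nRT  (R = 0.08206 L·atm/(mol·K))
V = nRT/P = 1.9×0.08206×355/0.5
= 110.699 L

110.699 L


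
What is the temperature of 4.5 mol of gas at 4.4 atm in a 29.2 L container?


PV = nRT  (R = 0.08206 L·atm/(mol·K))
T = PV/(nR) = 4.4×29.2/(4.5×0.08206)
= 128.48/0.369270
= 347.93 K

347.93 K


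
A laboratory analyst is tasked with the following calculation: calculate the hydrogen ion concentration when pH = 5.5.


[H+] = 10^(-pH) = 10^(-5.5)
= 3.16×10^-6 M

3.16×10^-6 M


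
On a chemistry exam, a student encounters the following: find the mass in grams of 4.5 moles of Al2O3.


M(Al2O3) = 101.96 g/mol
mass = n × M = 4.5 × 101.96 = 458.82 g

458.82 g


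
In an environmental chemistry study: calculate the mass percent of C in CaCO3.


M(CaCO3) = 1×40.08 + 1×12.01 + 3×16.0 = 100.09 g/mol
Mass of C = 1 × 12.01 = 12.01 g/mol
% C = 12.01/100.09 × 100 = 12.00%

12.00%


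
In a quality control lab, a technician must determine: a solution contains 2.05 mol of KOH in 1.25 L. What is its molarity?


M = n/V = 2.05/1.25 = 1.640 mol/L

1.640 M


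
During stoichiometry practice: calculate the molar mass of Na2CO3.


M(Na2CO3) = 2×22.99 + 1×12.01 + 3×16.0
= 45.98 + 12.01 + 48.0
= 105.99 g/mol

105.99 g/mol


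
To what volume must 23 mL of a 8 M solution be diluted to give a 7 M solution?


C1V1 = C2V2
8 × 23 = 7 × V2
V2 = 184/7 = 26.29 mL

26.29 mL


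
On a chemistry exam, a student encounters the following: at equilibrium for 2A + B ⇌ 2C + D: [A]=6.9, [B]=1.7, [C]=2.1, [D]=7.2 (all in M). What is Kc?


Kc = [C]^2[D]/([A]^2[B])
= (2.1^2 × 7.2^1)/(6.9^2 × 1.7^1)
= 31.752/80.937
= 0.3923

0.3923


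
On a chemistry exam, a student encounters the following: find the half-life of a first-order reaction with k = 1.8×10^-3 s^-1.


t½ = ln2/k = 0.693147/(1.8×10^-3 s^-1)
= 385.1 s

385.1 s


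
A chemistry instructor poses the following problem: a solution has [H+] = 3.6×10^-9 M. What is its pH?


pH = -log10([H+]) = -log10(3.6×10^-9)
= 9 - log10(3.6)
= 9 - 0.56
= 8.44

8.44


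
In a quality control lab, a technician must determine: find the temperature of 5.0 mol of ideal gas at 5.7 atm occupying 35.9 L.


PV = nRT  (R = 0.08206 L·atm/(mol·K))
T = PV/(nR) = 5.7×35.9/(5.0×0.08206)
= 204.63/0.410300
= 498.73 K

498.73 K


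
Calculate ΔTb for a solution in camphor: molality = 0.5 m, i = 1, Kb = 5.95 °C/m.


ΔTb = Kb × m × i
= 5.95 × 0.5 × 1
= 2.975 °C

2.975 °C


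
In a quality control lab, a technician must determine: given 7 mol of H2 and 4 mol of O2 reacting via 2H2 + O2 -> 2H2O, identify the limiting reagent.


Mole ratio available / coefficient:
  H2: 7/2 = 3.500
  O2: 4/1 = 4.000
Smaller ratio is limiting.

H2


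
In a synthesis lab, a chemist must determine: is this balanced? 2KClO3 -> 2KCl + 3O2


Equation: 2KClO3 -> 2KCl + 3O2
Check atoms: Cl: 2=2, K: 2=2, O: 6=6
Balanced

Yes, balanced


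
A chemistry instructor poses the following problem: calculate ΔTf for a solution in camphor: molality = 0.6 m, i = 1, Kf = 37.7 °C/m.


ΔTf = Kf × m × i
= 37.7 × 0.6 × 1
= 22.62 °C

22.62 °C


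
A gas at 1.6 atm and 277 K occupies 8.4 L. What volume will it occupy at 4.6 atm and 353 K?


P1V1/T1 = P2V2/T2
V2 = P1V1T2/(T1P2)
= 1.6×8.4×353/(277×4.6)
= 3.723 L

3.723 L


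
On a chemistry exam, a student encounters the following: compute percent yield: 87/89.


% yield = actual/theoretical × 100
= 87/89 × 100
= 97.75%

97.75%


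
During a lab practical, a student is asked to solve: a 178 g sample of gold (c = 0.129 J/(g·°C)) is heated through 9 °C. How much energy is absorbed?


q = mcΔT = 178 × 0.129 × 9
= 206.66 J

206.66 J


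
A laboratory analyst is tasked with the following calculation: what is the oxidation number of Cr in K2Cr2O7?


2(+1) + 2x + 7(-2) = 0, so x = +6
Oxidation number: +6

+6


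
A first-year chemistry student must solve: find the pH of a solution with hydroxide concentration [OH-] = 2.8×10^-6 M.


pOH = -log10([OH-]) = -log10(2.8×10^-6)
= 6 - log10(2.8) = 5.55
pH = 14 - pOH = 14 - 5.55 = 8.45

8.45


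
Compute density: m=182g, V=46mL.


ρ = mass/volume
= 182/46
= 3.957 g/mL

3.957 g/mL


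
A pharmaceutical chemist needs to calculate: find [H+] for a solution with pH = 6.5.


[H+] = 10^(-pH) = 10^(-6.5)
= 3.16×10^-7 M

3.16×10^-7 M


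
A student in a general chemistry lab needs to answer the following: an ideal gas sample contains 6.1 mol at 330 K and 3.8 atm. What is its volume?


PV = nRT  (R = 0.08206 L·atm/(mol·K))
V = nRT/P = 6.1×0.08206×330/3.8
= 43.47 L

43.47 L


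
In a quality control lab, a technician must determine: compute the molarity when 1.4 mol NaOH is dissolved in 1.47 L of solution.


M = n/V = 1.4/1.47 = 0.952 mol/L

0.952 M


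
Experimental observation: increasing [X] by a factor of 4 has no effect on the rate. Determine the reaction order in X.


rate ∝ [X]^n
rate ∝ [X]^0
Order in X: 0

0


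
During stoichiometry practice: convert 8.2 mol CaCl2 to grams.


M(CaCl2) = 110.98 g/mol
mass = n × M = 8.2 × 110.98 = 910.04 g

910.04 g


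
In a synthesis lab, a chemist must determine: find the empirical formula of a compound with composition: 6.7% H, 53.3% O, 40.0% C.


Assume 100 g sample. Moles of each element:
  H: 6.7/1.008 = 6.647 mol
  O: 53.3/16.0 = 3.331 mol
  C: 40.0/12.01 = 3.331 mol
Divide by smallest (3.331):
  H: 6.647/3.331 = 2.0
  O: 3.331/3.331 = 1.0
  C: 3.331/3.331 = 1.0
Empirical formula: CH2O

CH2O


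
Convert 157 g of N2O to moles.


M(N2O) = 44.02 g/mol
n = mass/M = 157/44.02 = 3.5666 mol

3.5666 mol


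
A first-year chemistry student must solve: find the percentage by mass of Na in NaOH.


M(NaOH) = 1×22.99 + 1×16.0 + 1×1.008 = 39.998 g/mol
Mass of Na = 1 × 22.99 = 22.99 g/mol
% Na = 22.99/39.998 × 100 = 57.48%

57.48%


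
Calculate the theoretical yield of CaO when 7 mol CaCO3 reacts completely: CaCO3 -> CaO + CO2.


Mole ratio CaO:CaCO3 = 1:1
n(CaO) = 7 × 1/1 = 7.000 mol
mass = 7.000 × 56.08 = 392.56 g

392.56 g


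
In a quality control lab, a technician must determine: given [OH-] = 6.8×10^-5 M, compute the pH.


pOH = -log10([OH-]) = -log10(6.8×10^-5)
= 5 - log10(6.8) = 4.17
pH = 14 - pOH = 14 - 4.17 = 9.83

9.83


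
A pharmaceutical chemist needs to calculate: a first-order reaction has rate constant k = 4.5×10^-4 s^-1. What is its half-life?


t½ = ln2/k = 0.693147/(4.5×10^-4 s^-1)
= 1540 s

1540 s


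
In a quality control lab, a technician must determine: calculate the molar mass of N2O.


M(N2O) = 2×14.01 + 1×16.0
= 28.02 + 16.0
= 44.02 g/mol

44.02 g/mol


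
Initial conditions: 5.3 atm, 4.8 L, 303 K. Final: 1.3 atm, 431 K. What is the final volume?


P1V1/T1 = P2V2/T2
V2 = P1V1T2/(T1P2)
= 5.3×4.8×431/(303×1.3)
= 27.836 L

27.836 L


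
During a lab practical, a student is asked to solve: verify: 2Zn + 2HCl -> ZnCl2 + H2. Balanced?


Equation: 2Zn + 2HCl -> ZnCl2 + H2
Check atoms: Cl: 2=2, H: 2=2, Zn: 2≠1
Not balanced

No, not balanced


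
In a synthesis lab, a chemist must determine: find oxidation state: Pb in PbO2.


x + 2(-2) = 0, so x = +4
Oxidation number: +4

+4


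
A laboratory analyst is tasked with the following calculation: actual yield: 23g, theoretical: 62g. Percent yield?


% yield = actual/theoretical × 100
= 23/62 × 100
= 37.1%

37.1%


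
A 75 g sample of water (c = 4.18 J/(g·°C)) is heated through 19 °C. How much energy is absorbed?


q = mcΔT = 75 × 4.18 × 19
= 5956.50 J

5956.50 J


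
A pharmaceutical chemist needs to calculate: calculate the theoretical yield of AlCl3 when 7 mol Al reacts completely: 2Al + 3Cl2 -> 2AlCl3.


Mole ratio AlCl3:Al = 2:2
n(AlCl3) = 7 × 2/2 = 7.000 mol
mass = 7.000 × 133.33 = 933.31 g

933.31 g


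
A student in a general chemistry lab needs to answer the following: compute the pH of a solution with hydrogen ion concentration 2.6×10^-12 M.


pH = -log10([H+]) = -log10(2.6×10^-12)
= 12 - log10(2.6)
= 12 - 0.41
= 11.59

11.59


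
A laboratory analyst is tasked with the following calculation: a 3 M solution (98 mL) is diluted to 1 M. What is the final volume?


C1V1 = C2V2
3 × 98 = 1 × V2
V2 = 294/1 = 294.0 mL

294.0 mL


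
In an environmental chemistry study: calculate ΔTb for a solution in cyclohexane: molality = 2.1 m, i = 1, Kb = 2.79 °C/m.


ΔTb = Kb × m × i
= 2.79 × 2.1 × 1
= 5.859 °C

5.859 °C


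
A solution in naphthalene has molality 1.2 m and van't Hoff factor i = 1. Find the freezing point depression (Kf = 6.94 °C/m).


ΔTf = Kf × m × i
= 6.94 × 1.2 × 1
= 8.328 °C

8.328 °C


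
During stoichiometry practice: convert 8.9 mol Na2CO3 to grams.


M(Na2CO3) = 105.99 g/mol
mass = n × M = 8.9 × 105.99 = 943.31 g

943.31 g


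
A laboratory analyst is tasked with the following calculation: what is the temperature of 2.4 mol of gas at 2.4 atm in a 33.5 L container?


PV = nRT  (R = 0.08206 L·atm/(mol·K))
T = PV/(nR) = 2.4×33.5/(2.4×0.08206)
= 80.40/0.196944
= 408.24 K

408.24 K


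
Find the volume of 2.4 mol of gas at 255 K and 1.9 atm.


PV = nRT  (R = 0.08206 L·atm/(mol·K))
V = nRT/P = 2.4×0.08206×255/1.9
= 26.432 L

26.432 L


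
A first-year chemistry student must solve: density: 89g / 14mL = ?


ρ = mass/volume
= 89/14
= 6.357 g/mL

6.357 g/mL


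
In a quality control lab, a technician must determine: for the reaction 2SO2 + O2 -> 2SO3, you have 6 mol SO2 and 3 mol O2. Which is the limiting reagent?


Mole ratio available / coefficient:
  SO2: 6/2 = 3.000
  O2: 3/1 = 3.000
Smaller ratio is limiting.

neither (stoichiometric); SO2 and O2 are fully consumed


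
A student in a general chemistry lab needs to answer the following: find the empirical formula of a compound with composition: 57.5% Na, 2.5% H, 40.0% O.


Assume 100 g sample. Moles of each element:
  Na: 57.5/22.99 = 2.501 mol
  H: 2.5/1.008 = 2.48 mol
  O: 40.0/16.0 = 2.5 mol
Divide by smallest (2.48):
  Na: 2.501/2.48 = 1.01
  H: 2.48/2.48 = 1.0
  O: 2.5/2.48 = 1.01
Empirical formula: NaOH

NaOH


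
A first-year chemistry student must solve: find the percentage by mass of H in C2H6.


M(C2H6) = 2×12.01 + 6×1.008 = 30.068 g/mol
Mass of H = 6 × 1.008 = 6.048 g/mol
% H = 6.048/30.068 × 100 = 20.11%

20.11%


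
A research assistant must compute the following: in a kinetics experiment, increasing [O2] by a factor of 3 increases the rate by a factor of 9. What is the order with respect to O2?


rate ∝ [O2]^n
3^n = 9 → n = 2
Order in O2: 2

2


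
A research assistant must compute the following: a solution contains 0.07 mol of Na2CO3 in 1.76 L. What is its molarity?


M = n/V = 0.07/1.76 = 0.040 mol/L

0.040 M


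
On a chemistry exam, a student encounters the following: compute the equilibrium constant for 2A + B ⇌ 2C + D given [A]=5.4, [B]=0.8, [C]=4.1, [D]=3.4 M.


Kc = [C]^2[D]/([A]^2[B])
= (4.1^2 × 3.4^1)/(5.4^2 × 0.8^1)
= 57.154/23.328
= 2.450

2.450


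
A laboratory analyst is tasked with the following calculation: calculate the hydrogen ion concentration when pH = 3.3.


[H+] = 10^(-pH) = 10^(-3.3)
= 5.01×10^-4 M

5.01×10^-4 M


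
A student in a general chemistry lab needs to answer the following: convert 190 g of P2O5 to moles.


M(P2O5) = 141.94 g/mol
n = mass/M = 190/141.94 = 1.3386 mol

1.3386 mol


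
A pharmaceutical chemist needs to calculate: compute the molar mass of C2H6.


M(C2H6) = 2×12.01 + 6×1.008
= 24.02 + 6.05
= 30.07 g/mol

30.07 g/mol


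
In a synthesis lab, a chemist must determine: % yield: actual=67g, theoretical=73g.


% yield = actual/theoretical × 100
= 67/73 × 100
= 91.78%

91.78%


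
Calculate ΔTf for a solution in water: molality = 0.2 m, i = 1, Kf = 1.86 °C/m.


ΔTf = Kf × m × i
= 1.86 × 0.2 × 1
= 0.372 °C

0.372 °C


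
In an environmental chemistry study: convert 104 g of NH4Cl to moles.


M(NH4Cl) = 53.49 g/mol
n = mass/M = 104/53.49 = 1.9443 mol

1.9443 mol


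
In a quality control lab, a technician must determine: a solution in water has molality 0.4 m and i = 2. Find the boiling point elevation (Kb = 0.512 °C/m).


ΔTb = Kb × m × i
= 0.512 × 0.4 × 2
= 0.4096 °C

0.4096 °C


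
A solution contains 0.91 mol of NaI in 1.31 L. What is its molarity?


M = n/V = 0.91/1.31 = 0.695 mol/L

0.695 M


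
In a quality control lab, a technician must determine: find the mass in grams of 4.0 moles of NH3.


M(NH3) = 17.03 g/mol
mass = n × M = 4.0 × 17.03 = 68.12 g

68.12 g


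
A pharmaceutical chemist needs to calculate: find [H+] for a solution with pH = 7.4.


[H+] = 10^(-pH) = 10^(-7.4)
= 3.98×10^-8 M

3.98×10^-8 M


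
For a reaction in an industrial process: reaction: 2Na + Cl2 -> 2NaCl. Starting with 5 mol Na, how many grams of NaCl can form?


Mole ratio NaCl:Na = 2:2
n(NaCl) = 5 × 2/2 = 5.000 mol
mass = 5.000 × 58.44 = 292.2 g

292.2 g


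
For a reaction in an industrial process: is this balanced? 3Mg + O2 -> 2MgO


Equation: 3Mg + O2 -> 2MgO
Check atoms: Mg: 3≠2, O: 2=2
Not balanced

No, not balanced


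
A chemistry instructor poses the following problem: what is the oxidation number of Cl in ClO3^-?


x + 3(-2) = -1, so x = +5
Oxidation number: +5

+5


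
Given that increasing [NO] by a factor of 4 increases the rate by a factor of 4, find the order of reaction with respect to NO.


rate ∝ [NO]^n
4^n = 4 → n = 1
Order in NO: 1

1


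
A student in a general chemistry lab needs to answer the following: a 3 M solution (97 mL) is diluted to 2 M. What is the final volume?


C1V1 = C2V2
3 × 97 = 2 × V2
V2 = 291/2 = 145.5 mL

145.5 mL


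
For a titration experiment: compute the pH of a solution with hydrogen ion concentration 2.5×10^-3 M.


pH = -log10([H+]) = -log10(2.5×10^-3)
= 3 - log10(2.5)
= 3 - 0.4
= 2.6

2.6


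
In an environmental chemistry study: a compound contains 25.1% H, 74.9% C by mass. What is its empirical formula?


Assume 100 g sample. Moles of each element:
  H: 25.1/1.008 = 24.901 mol
  C: 74.9/12.01 = 6.236 mol
Divide by smallest (6.236):
  H: 24.901/6.236 = 3.99
  C: 6.236/6.236 = 1.0
Empirical formula: CH4

CH4


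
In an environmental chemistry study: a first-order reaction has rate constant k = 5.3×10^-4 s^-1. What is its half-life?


t½ = ln2/k = 0.693147/(5.3×10^-4 s^-1)
= 1308 s

1308 s


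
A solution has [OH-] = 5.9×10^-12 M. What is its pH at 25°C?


pOH = -log10([OH-]) = -log10(5.9×10^-12)
= 12 - log10(5.9) = 11.23
pH = 14 - pOH = 14 - 11.23 = 2.77

2.77


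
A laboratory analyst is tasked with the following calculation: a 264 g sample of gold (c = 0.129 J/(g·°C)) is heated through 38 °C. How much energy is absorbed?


q = mcΔT = 264 × 0.129 × 38
= 1294.13 J

1294.13 J


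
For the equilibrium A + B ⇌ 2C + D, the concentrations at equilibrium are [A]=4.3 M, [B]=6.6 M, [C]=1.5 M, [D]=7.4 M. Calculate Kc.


Kc = [C]^2[D]/([A][B])
= (1.5^2 × 7.4^1)/(4.3^1 × 6.6^1)
= 16.65/28.38
= 0.5867

0.5867


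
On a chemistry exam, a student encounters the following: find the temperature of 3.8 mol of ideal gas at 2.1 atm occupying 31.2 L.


PV = nRT  (R = 0.08206 L·atm/(mol·K))
T = PV/(nR) = 2.1×31.2/(3.8×0.08206)
= 65.52/0.311828
= 210.12 K

210.12 K


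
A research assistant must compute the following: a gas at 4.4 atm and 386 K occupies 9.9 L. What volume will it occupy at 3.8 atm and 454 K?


P1V1/T1 = P2V2/T2
V2 = P1V1T2/(T1P2)
= 4.4×9.9×454/(386×3.8)
= 13.483 L

13.483 L


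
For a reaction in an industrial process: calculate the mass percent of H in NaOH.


M(NaOH) = 1×22.99 + 1×16.0 + 1×1.008 = 39.998 g/mol
Mass of H = 1 × 1.008 = 1.008 g/mol
% H = 1.008/39.998 × 100 = 2.52%

2.52%


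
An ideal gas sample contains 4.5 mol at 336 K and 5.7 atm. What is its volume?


PV = nRT  (R = 0.08206 L·atm/(mol·K))
V = nRT/P = 4.5×0.08206×336/5.7
= 21.767 L

21.767 L


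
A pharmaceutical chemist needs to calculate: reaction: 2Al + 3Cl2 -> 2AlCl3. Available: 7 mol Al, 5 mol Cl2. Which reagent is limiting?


Mole ratio available / coefficient:
  Al: 7/2 = 3.500
  Cl2: 5/3 = 1.667
Smaller ratio is limiting.

Cl2


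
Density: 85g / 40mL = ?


ρ = mass/volume
= 85/40
= 2.125 g/mL

2.125 g/mL


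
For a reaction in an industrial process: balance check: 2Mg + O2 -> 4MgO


Equation: 2Mg + O2 -> 4MgO
Check atoms: Mg: 2≠4, O: 2≠4
Not balanced

No, not balanced


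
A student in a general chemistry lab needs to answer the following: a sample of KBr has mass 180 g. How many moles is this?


M(KBr) = 119.0 g/mol
n = mass/M = 180/119.0 = 1.5126 mol

1.5126 mol


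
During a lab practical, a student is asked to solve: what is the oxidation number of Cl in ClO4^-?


x + 4(-2) = -1, so x = +7
Oxidation number: +7

+7


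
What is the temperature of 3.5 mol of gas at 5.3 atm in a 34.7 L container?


PV = nRT  (R = 0.08206 L·atm/(mol·K))
T = PV/(nR) = 5.3×34.7/(3.5×0.08206)
= 183.91/0.287210
= 640.33 K

640.33 K


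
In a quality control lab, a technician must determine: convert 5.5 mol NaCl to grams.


M(NaCl) = 58.44 g/mol
mass = n × M = 5.5 × 58.44 = 321.42 g

321.42 g


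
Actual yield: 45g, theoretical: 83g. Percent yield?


% yield = actual/theoretical × 100
= 45/83 × 100
= 54.22%

54.22%


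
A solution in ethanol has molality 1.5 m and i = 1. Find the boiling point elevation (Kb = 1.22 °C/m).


ΔTb = Kb × m × i
= 1.22 × 1.5 × 1
= 1.83 °C

1.83 °C


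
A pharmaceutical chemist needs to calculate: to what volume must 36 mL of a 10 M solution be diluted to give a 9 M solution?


C1V1 = C2V2
10 × 36 = 9 × V2
V2 = 360/9 = 40.0 mL

40.0 mL


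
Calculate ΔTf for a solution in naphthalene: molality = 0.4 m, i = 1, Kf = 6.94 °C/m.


ΔTf = Kf × m × i
= 6.94 × 0.4 × 1
= 2.776 °C

2.776 °C


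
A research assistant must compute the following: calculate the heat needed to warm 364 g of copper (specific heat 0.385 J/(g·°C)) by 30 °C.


q = mcΔT = 364 × 0.385 × 30
= 4204.20 J

4204.20 J


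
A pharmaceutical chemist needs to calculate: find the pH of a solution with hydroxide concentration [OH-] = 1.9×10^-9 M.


pOH = -log10([OH-]) = -log10(1.9×10^-9)
= 9 - log10(1.9) = 8.72
pH = 14 - pOH = 14 - 8.72 = 5.28

5.28


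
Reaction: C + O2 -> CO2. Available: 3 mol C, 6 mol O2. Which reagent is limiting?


Mole ratio available / coefficient:
  C: 3/1 = 3.000
  O2: 6/1 = 6.000
Smaller ratio is limiting.

C


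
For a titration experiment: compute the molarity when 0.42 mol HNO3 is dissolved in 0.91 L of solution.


M = n/V = 0.42/0.91 = 0.462 mol/L

0.462 M


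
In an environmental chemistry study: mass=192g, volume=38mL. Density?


ρ = mass/volume
= 192/38
= 5.053 g/mL

5.053 g/mL


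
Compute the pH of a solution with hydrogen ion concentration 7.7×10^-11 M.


pH = -log10([H+]) = -log10(7.7×10^-11)
= 11 - log10(7.7)
= 11 - 0.89
= 10.11

10.11


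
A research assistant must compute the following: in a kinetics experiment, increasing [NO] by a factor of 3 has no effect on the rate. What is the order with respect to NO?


rate ∝ [NO]^n
rate ∝ [NO]^0
Order in NO: 0

0


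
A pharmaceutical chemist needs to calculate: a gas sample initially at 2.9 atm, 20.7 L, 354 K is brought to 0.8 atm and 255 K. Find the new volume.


P1V1/T1 = P2V2/T2
V2 = P1V1T2/(T1P2)
= 2.9×20.7×255/(354×0.8)
= 54.052 L

54.052 L


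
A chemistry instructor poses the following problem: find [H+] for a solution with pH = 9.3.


[H+] = 10^(-pH) = 10^(-9.3)
= 5.01×10^-10 M

5.01×10^-10 M


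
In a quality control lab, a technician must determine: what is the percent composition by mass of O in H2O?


M(H2O) = 2×1.008 + 1×16.0 = 18.016 g/mol
Mass of O = 1 × 16.0 = 16.00 g/mol
% O = 16.00/18.016 × 100 = 88.81%

88.81%


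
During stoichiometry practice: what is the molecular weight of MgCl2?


M(MgCl2) = 1×24.31 + 2×35.45
= 24.31 + 70.9
= 95.21 g/mol

95.21 g/mol


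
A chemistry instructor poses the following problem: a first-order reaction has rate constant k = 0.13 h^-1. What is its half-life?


t½ = ln2/k = 0.693147/(0.13 h^-1)
= 5.332 h

5.332 h


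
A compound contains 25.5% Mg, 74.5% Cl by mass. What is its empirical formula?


Assume 100 g sample. Moles of each element:
  Mg: 25.5/24.31 = 1.049 mol
  Cl: 74.5/35.45 = 2.102 mol
Divide by smallest (1.049):
  Mg: 1.049/1.049 = 1.0
  Cl: 2.102/1.049 = 2.0
Empirical formula: MgCl2

MgCl2


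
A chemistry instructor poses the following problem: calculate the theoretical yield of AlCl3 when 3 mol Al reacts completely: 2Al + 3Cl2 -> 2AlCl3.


Mole ratio AlCl3:Al = 2:2
n(AlCl3) = 3 × 2/2 = 3.000 mol
mass = 3.000 × 133.33 = 399.99 g

399.99 g


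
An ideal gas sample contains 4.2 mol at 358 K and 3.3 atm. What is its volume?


PV = nRT  (R = 0.08206 L·atm/(mol·K))
V = nRT/P = 4.2×0.08206×358/3.3
= 37.39 L

37.39 L


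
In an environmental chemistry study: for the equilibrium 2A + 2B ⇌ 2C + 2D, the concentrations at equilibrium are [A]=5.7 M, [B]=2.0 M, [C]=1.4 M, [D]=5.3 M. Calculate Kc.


Kc = [C]^2[D]^2/([A]^2[B]^2)
= (1.4^2 × 5.3^2)/(5.7^2 × 2.0^2)
= 55.0564/129.96
= 0.4236

0.4236


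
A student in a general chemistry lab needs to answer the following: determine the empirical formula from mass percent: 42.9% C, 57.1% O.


Assume 100 g sample. Moles of each element:
  C: 42.9/12.01 = 3.572 mol
  O: 57.1/16.0 = 3.569 mol
Divide by smallest (3.569):
  C: 3.572/3.569 = 1.0
  O: 3.569/3.569 = 1.0
Empirical formula: CO

CO


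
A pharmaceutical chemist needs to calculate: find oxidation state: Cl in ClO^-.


x + (-2) = -1, so x = +1
Oxidation number: +1

+1


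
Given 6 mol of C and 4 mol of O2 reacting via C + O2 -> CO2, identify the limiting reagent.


Mole ratio available / coefficient:
  C: 6/1 = 6.000
  O2: 4/1 = 4.000
Smaller ratio is limiting.

O2


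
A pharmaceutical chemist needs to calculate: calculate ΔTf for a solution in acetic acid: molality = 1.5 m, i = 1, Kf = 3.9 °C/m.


ΔTf = Kf × m × i
= 3.9 × 1.5 × 1
= 5.85 °C

5.85 °C


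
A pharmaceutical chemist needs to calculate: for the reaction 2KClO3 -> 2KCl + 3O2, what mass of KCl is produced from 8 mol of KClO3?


Mole ratio KCl:KClO3 = 2:2
n(KCl) = 8 × 2/2 = 8.000 mol
mass = 8.000 × 74.55 = 596.4 g

596.4 g


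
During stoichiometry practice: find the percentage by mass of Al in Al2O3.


M(Al2O3) = 2×26.98 + 3×16.0 = 101.96 g/mol
Mass of Al = 2 × 26.98 = 53.96 g/mol
% Al = 53.96/101.96 × 100 = 52.92%

52.92%


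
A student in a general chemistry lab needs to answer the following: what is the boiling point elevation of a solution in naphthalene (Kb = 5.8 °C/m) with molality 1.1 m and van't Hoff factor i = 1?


ΔTb = Kb × m × i
= 5.8 × 1.1 × 1
= 6.38 °C

6.38 °C


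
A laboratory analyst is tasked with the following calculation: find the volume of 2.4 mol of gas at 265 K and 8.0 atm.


PV = nRT  (R = 0.08206 L·atm/(mol·K))
V = nRT/P = 2.4×0.08206×265/8.0
= 6.524 L

6.524 L


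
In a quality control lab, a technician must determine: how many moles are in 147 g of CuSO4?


M(CuSO4) = 159.62 g/mol
n = mass/M = 147/159.62 = 0.9209 mol

0.9209 mol


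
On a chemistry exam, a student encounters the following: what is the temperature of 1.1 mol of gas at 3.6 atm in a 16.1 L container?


PV = nRT  (R = 0.08206 L·atm/(mol·K))
T = PV/(nR) = 3.6×16.1/(1.1×0.08206)
= 57.96/0.090266
= 642.10 K

642.10 K


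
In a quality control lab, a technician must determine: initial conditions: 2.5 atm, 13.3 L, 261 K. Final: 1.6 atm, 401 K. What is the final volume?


P1V1/T1 = P2V2/T2
V2 = P1V1T2/(T1P2)
= 2.5×13.3×401/(261×1.6)
= 31.928 L

31.928 L


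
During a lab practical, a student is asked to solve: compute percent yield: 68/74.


% yield = actual/theoretical × 100
= 68/74 × 100
= 91.89%

91.89%


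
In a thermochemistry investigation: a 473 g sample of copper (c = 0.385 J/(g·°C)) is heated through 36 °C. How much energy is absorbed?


q = mcΔT = 473 × 0.385 × 36
= 6555.78 J

6555.78 J


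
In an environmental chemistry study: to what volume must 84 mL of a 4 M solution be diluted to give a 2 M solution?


C1V1 = C2V2
4 × 84 = 2 × V2
V2 = 336/2 = 168.0 mL

168.0 mL


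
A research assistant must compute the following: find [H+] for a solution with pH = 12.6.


[H+] = 10^(-pH) = 10^(-12.6)
= 2.51×10^-13 M

2.51×10^-13 M


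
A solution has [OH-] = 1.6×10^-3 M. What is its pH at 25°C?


pOH = -log10([OH-]) = -log10(1.6×10^-3)
= 3 - log10(1.6) = 2.8
pH = 14 - pOH = 14 - 2.8 = 11.2

11.2


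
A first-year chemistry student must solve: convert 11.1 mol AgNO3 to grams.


M(AgNO3) = 169.88 g/mol
mass = n × M = 11.1 × 169.88 = 1885.67 g

1885.67 g


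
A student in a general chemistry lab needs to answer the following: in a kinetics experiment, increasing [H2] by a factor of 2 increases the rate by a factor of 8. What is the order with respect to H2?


rate ∝ [H2]^n
2^n = 8 → n = 3
Order in H2: 3

3


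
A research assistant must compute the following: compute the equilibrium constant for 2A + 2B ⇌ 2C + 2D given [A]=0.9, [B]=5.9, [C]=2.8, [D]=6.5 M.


Kc = [C]^2[D]^2/([A]^2[B]^2)
= (2.8^2 × 6.5^2)/(0.9^2 × 5.9^2)
= 331.24/28.1961
= 11.75

11.75


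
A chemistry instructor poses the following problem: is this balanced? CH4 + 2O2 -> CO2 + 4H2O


Equation: CH4 + 2O2 -> CO2 + 4H2O
Check atoms: C: 1=1, H: 4≠8, O: 4≠6
Not balanced

No, not balanced


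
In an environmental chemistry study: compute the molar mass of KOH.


M(KOH) = 1×39.1 + 1×16.0 + 1×1.008
= 39.1 + 16.0 + 1.01
= 56.11 g/mol

56.11 g/mol


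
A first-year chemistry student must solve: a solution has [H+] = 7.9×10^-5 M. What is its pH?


pH = -log10([H+]) = -log10(7.9×10^-5)
= 5 - log10(7.9)
= 5 - 0.9
= 4.1

4.1


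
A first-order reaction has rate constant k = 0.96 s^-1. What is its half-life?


t½ = ln2/k = 0.693147/(0.96 s^-1)
= 0.7220 s

0.7220 s


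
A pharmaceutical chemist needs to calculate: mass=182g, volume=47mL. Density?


ρ = mass/volume
= 182/47
= 3.872 g/mL

3.872 g/mL


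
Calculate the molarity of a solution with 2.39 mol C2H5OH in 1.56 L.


M = n/V = 2.39/1.56 = 1.532 mol/L

1.532 M


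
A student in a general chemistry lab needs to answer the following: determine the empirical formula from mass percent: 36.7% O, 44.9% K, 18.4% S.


Assume 100 g sample. Moles of each element:
  O: 36.7/16.0 = 2.294 mol
  K: 44.9/39.1 = 1.148 mol
  S: 18.4/32.07 = 0.574 mol
Divide by smallest (0.574):
  O: 2.294/0.574 = 4.0
  K: 1.148/0.574 = 2.0
  S: 0.574/0.574 = 1.0
Empirical formula: K2SO4

K2SO4


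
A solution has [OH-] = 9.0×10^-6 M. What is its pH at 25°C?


pOH = -log10([OH-]) = -log10(9.0×10^-6)
= 6 - log10(9.0) = 5.05
pH = 14 - pOH = 14 - 5.05 = 8.95

8.95


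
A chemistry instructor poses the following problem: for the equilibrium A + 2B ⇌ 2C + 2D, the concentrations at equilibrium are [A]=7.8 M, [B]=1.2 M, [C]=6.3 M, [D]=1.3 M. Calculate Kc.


Kc = [C]^2[D]^2/([A][B]^2)
= (6.3^2 × 1.3^2)/(7.8^1 × 1.2^2)
= 67.0761/11.232
= 5.972

5.972


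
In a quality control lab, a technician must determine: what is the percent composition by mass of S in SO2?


M(SO2) = 1×32.07 + 2×16.0 = 64.07 g/mol
Mass of S = 1 × 32.07 = 32.07 g/mol
% S = 32.07/64.07 × 100 = 50.05%

50.05%


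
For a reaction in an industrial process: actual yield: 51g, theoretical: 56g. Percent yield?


% yield = actual/theoretical × 100
= 51/56 × 100
= 91.07%

91.07%


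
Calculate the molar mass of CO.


M(CO) = 1×12.01 + 1×16.0
= 12.01 + 16.0
= 28.01 g/mol

28.01 g/mol


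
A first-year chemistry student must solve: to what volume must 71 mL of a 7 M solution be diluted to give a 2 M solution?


C1V1 = C2V2
7 × 71 = 2 × V2
V2 = 497/2 = 248.5 mL

248.5 mL


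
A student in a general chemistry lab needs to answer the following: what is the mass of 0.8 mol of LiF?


M(LiF) = 25.94 g/mol
mass = n × M = 0.8 × 25.94 = 20.75 g

20.75 g


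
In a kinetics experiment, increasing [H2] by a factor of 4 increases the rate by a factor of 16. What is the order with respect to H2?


rate ∝ [H2]^n
4^n = 16 → n = 2
Order in H2: 2

2


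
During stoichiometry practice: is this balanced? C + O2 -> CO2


Equation: C + O2 -> CO2
Check atoms: C: 1=1, O: 2=2
Balanced

Yes, balanced


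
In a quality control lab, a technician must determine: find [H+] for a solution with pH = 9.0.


[H+] = 10^(-pH) = 10^(-9.0)
= 1.0×10^-9 M

1.0×10^-9 M


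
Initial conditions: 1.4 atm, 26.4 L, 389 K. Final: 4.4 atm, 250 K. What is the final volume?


P1V1/T1 = P2V2/T2
V2 = P1V1T2/(T1P2)
= 1.4×26.4×250/(389×4.4)
= 5.398 L

5.398 L


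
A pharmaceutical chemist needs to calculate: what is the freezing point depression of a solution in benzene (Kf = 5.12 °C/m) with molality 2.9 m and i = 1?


ΔTf = Kf × m × i
= 5.12 × 2.9 × 1
= 14.848 °C

14.848 °C


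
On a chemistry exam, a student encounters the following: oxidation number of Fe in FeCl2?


x + 2(-1) = 0, so x = +2
Oxidation number: +2

+2


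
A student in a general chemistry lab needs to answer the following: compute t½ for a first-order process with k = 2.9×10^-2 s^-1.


t½ = ln2/k = 0.693147/(2.9×10^-2 s^-1)
= 23.90 s

23.90 s


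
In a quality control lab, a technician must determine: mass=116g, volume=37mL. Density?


ρ = mass/volume
= 116/37
= 3.135 g/mL

3.135 g/mL


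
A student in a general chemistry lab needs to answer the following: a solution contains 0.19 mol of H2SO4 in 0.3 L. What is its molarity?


M = n/V = 0.19/0.3 = 0.633 mol/L

0.633 M


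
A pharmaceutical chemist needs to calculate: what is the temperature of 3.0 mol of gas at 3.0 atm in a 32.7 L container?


PV = nRT  (R = 0.08206 L·atm/(mol·K))
T = PV/(nR) = 3.0×32.7/(3.0×0.08206)
= 98.10/0.246180
= 398.49 K

398.49 K


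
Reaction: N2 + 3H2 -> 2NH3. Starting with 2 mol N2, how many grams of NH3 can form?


Mole ratio NH3:N2 = 2:1
n(NH3) = 2 × 2/1 = 4.000 mol
mass = 4.000 × 17.03 = 68.12 g

68.12 g


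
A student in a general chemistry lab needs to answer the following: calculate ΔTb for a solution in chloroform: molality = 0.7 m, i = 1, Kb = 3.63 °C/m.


ΔTb = Kb × m × i
= 3.63 × 0.7 × 1
= 2.541 °C

2.541 °C


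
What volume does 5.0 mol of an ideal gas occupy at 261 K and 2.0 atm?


PV = nRT  (R = 0.08206 L·atm/(mol·K))
V = nRT/P = 5.0×0.08206×261/2.0
= 53.544 L

53.544 L


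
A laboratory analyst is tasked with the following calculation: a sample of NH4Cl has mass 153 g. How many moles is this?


M(NH4Cl) = 53.49 g/mol
n = mass/M = 153/53.49 = 2.8603 mol

2.8603 mol


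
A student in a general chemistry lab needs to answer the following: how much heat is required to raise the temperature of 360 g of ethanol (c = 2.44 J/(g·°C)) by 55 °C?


q = mcΔT = 360 × 2.44 × 55
= 48312.00 J

48312.00 J


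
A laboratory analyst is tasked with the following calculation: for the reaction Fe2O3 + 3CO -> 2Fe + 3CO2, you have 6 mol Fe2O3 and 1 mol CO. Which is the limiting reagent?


Mole ratio available / coefficient:
  Fe2O3: 6/1 = 6.000
  CO: 1/3 = 0.333
Smaller ratio is limiting.

CO


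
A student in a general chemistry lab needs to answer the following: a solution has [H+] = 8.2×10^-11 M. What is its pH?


pH = -log10([H+]) = -log10(8.2×10^-11)
= 11 - log10(8.2)
= 11 - 0.91
= 10.09

10.09


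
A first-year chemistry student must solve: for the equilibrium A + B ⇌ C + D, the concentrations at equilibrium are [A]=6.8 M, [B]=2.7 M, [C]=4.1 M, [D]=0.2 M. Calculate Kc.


Kc = [C][D]/([A][B])
= (4.1^1 × 0.2^1)/(6.8^1 × 2.7^1)
= 0.82/18.36
= 0.04466

0.04466


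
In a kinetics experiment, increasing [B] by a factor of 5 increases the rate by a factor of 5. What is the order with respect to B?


rate ∝ [B]^n
5^n = 5 → n = 1
Order in B: 1

1


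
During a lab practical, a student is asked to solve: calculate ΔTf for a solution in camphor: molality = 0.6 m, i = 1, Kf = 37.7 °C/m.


ΔTf = Kf × m × i
= 37.7 × 0.6 × 1
= 22.62 °C

22.62 °C


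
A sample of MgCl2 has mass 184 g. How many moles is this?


M(MgCl2) = 95.21 g/mol
n = mass/M = 184/95.21 = 1.9326 mol

1.9326 mol


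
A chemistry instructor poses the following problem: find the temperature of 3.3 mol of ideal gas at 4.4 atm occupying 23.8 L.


PV = nRT  (R = 0.08206 L·atm/(mol·K))
T = PV/(nR) = 4.4×23.8/(3.3×0.08206)
= 104.72/0.270798
= 386.71 K

386.71 K


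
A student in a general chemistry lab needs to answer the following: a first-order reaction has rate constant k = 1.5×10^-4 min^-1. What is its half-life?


t½ = ln2/k = 0.693147/(1.5×10^-4 min^-1)
= 4621 min

4621 min


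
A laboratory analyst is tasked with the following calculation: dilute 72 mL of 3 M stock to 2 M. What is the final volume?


C1V1 = C2V2
3 × 72 = 2 × V2
V2 = 216/2 = 108.0 mL

108.0 mL


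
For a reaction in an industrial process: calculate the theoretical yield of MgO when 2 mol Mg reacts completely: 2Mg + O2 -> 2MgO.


Mole ratio MgO:Mg = 2:2
n(MgO) = 2 × 2/2 = 2.000 mol
mass = 2.000 × 40.31 = 80.62 g

80.62 g


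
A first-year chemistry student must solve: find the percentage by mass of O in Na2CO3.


M(Na2CO3) = 2×22.99 + 1×12.01 + 3×16.0 = 105.99 g/mol
Mass of O = 3 × 16.0 = 48.00 g/mol
% O = 48.00/105.99 × 100 = 45.29%

45.29%


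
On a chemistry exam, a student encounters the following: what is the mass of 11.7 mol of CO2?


M(CO2) = 44.01 g/mol
mass = n × M = 11.7 × 44.01 = 514.92 g

514.92 g


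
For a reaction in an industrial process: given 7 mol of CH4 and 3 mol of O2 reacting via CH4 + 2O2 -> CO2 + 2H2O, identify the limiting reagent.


Mole ratio available / coefficient:
  CH4: 7/1 = 7.000
  O2: 3/2 = 1.500
Smaller ratio is limiting.

O2


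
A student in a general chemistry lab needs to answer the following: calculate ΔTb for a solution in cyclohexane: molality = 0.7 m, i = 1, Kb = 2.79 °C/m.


ΔTb = Kb × m × i
= 2.79 × 0.7 × 1
= 1.953 °C

1.953 °C


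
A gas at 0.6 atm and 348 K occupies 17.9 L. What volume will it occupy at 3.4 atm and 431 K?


P1V1/T1 = P2V2/T2
V2 = P1V1T2/(T1P2)
= 0.6×17.9×431/(348×3.4)
= 3.912 L

3.912 L


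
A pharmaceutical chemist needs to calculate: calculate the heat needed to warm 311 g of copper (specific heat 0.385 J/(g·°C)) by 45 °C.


q = mcΔT = 311 × 0.385 × 45
= 5388.08 J

5388.08 J


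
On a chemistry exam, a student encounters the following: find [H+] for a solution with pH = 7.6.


[H+] = 10^(-pH) = 10^(-7.6)
= 2.51×10^-8 M

2.51×10^-8 M


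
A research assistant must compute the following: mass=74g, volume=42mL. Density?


ρ = mass/volume
= 74/42
= 1.762 g/mL

1.762 g/mL


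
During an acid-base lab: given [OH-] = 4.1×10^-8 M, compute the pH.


pOH = -log10([OH-]) = -log10(4.1×10^-8)
= 8 - log10(4.1) = 7.39
pH = 14 - pOH = 14 - 7.39 = 6.61

6.61


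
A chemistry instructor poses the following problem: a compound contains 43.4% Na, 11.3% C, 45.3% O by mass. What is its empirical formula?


Assume 100 g sample. Moles of each element:
  Na: 43.4/22.99 = 1.888 mol
  C: 11.3/12.01 = 0.941 mol
  O: 45.3/16.0 = 2.831 mol
Divide by smallest (0.941):
  Na: 1.888/0.941 = 2.01
  C: 0.941/0.941 = 1.0
  O: 2.831/0.941 = 3.01
Empirical formula: Na2CO3

Na2CO3


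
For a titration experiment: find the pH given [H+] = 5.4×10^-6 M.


pH = -log10([H+]) = -log10(5.4×10^-6)
= 6 - log10(5.4)
= 6 - 0.73
= 5.27

5.27


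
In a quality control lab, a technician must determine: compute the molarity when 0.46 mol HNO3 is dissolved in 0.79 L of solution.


M = n/V = 0.46/0.79 = 0.582 mol/L

0.582 M


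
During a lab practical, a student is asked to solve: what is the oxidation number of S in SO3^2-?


x + 3(-2) = -2, so x = +4
Oxidation number: +4

+4


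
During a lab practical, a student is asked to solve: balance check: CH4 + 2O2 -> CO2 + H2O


Equation: CH4 + 2O2 -> CO2 + H2O
Check atoms: C: 1=1, H: 4≠2, O: 4≠3
Not balanced

No, not balanced


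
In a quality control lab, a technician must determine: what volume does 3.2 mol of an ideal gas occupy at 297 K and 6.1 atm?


PV = nRT  (R = 0.08206 L·atm/(mol·K))
V = nRT/P = 3.2×0.08206×297/6.1
= 12.785 L

12.785 L


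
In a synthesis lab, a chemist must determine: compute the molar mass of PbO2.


M(PbO2) = 1×207.2 + 2×16.0
= 207.2 + 32.0
= 239.2 g/mol

239.2 g/mol


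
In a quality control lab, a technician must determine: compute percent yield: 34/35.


% yield = actual/theoretical × 100
= 34/35 × 100
= 97.14%

97.14%


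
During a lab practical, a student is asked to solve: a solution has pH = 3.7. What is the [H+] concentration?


[H+] = 10^(-pH) = 10^(-3.7)
= 2.0×10^-4 M

2.0×10^-4 M


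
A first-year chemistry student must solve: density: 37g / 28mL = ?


ρ = mass/volume
= 37/28
= 1.321 g/mL

1.321 g/mL


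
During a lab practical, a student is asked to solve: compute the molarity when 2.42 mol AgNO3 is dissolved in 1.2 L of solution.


M = n/V = 2.42/1.2 = 2.017 mol/L

2.017 M


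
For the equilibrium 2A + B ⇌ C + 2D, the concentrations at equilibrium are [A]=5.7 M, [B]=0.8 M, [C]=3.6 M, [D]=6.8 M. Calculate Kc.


Kc = [C][D]^2/([A]^2[B])
= (3.6^1 × 6.8^2)/(5.7^2 × 0.8^1)
= 166.464/25.992
= 6.404

6.404
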